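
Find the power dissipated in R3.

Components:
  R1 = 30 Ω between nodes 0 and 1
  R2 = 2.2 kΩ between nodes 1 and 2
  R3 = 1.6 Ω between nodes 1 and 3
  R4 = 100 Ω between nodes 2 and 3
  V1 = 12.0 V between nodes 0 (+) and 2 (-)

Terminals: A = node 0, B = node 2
Nodal analysis, taking node 2 as the 0 V reference.
Source V1 fixes V_0 = 12 V.
KCL at each unknown node (sum of currents leaving = 0; resistances in Ω):
  Node 1: (V_1 - 12)/30 + (V_1 - 0)/2200 + (V_1 - V_3)/1.6 = 0
  Node 3: (V_3 - V_1)/1.6 + (V_3 - 0)/100 = 0
Collecting terms (coefficients in siemens):
  0.6588·V_1 - 0.625·V_3 = 0.4
  0.635·V_3 - 0.625·V_1 = 0
Determinant D = (0.6588)(0.635) - (-0.625)(-0.625) = 0.02771
V_1 = [(0.4)(0.635) - (-0.625)(0)]/D = 9.168 V
V_3 = [(0.6588)(0) - (0.4)(-0.625)]/D = 9.024 V
I_R3 = (V_1 - V_3)/R3 = (9.168 - 9.024)/1.6 = 0.09024 A
P_R3 = I_R3² × R3 = (0.09024)² × 1.6 = 0.01303 W

Final answer: 0.01303 W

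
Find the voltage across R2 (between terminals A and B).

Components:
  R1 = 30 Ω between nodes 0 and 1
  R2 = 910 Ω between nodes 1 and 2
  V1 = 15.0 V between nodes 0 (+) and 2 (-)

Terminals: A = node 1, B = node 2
R1 and R2 are in series across V1 (node 0 → node 1 → node 2), and the output A–B is taken across R2, so this is a voltage divider.
Series current: I = V1/(R1 + R2) = 15/(30 + 910) = 15/940 = 0.01596 A
V_R2 = I × R2 = V1 × R2/(R1 + R2) = 15 × 910/940 = 14.52 V

Final answer: 14.52 V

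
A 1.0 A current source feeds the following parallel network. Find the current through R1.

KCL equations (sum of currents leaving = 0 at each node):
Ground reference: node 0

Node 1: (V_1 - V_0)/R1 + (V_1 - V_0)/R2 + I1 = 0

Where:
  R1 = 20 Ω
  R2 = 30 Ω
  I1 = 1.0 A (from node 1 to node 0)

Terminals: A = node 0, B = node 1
All resistors sit directly between nodes 0 and 1, so they are in parallel and share one voltage V; the full source current 1 A splits among them.
1/R_par = 1/20 + 1/30 = 0.08333 S  =>  R_par = 12 Ω
V = I × R_par = 1 × 12 = 12 V
I_R1 = V/R1 = 12/20 = 0.6 A

Final answer: 0.6 A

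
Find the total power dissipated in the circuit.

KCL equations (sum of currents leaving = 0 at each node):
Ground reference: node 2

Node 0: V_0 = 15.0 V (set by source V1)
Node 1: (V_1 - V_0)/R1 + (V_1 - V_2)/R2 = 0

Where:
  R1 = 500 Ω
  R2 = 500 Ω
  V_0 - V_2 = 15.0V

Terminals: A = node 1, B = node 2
Nodal analysis, taking node 2 as the 0 V reference.
Source V1 fixes V_0 = 15 V.
KCL at each unknown node (sum of currents leaving = 0; resistances in Ω):
  Node 1: (V_1 - 15)/500 + (V_1 - 0)/500 = 0
Collecting terms: 0.004 × V_1 = 0.03  =>  V_1 = 7.5 V
Power in each resistor, P = (ΔV)²/R:
  P_R1 = (15 - 7.5)²/500 = 0.1125 W
  P_R2 = (7.5 - 0)²/500 = 0.1125 W
P_total = P_R1 + P_R2 = 0.225 W

Final answer: 0.225 W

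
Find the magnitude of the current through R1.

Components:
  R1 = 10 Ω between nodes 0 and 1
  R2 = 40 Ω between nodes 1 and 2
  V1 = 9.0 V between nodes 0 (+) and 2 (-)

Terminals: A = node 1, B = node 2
Nodal analysis, taking node 2 as the 0 V reference.
Source V1 fixes V_0 = 9 V.
KCL at each unknown node (sum of currents leaving = 0; resistances in Ω):
  Node 1: (V_1 - 9)/10 + (V_1 - 0)/40 = 0
Collecting terms: 0.125 × V_1 = 0.9  =>  V_1 = 7.2 V
I_R1 = (V_0 - V_1)/R1 = (9 - 7.2)/10 = 0.18 A
|I_R1| = 0.18 A

Final answer: |I_R1| = 0.18 A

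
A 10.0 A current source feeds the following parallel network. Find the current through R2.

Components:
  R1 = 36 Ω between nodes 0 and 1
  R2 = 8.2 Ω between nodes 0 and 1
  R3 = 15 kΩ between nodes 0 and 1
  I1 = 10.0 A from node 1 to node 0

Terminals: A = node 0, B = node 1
All resistors sit directly between nodes 0 and 1, so they are in parallel and share one voltage V; the full source current 10 A splits among them.
1/R_par = 1/36 + 1/8.2 + 1/15000 = 0.1498 S  =>  R_par = 6.676 Ω
V = I × R_par = 10 × 6.676 = 66.76 V
I_R2 = V/R2 = 66.76/8.2 = 8.141 A

Final answer: 8.141 A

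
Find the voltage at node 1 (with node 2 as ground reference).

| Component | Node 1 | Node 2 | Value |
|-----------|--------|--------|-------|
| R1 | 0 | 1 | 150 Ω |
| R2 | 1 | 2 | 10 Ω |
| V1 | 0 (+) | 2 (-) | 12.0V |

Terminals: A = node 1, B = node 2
Nodal analysis, taking node 2 as the 0 V reference.
Source V1 fixes V_0 = 12 V.
KCL at each unknown node (sum of currents leaving = 0; resistances in Ω):
  Node 1: (V_1 - 12)/150 + (V_1 - 0)/10 = 0
Collecting terms: 0.1067 × V_1 = 0.08  =>  V_1 = 0.75 V
The requested potential is V_1 = 0.75 V.

Final answer: V_1 = 0.75 V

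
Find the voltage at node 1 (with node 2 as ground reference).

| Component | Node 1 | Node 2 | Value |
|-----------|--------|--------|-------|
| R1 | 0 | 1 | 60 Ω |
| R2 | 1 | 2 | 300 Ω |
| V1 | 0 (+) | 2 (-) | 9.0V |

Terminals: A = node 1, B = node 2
Nodal analysis, taking node 2 as the 0 V reference.
Source V1 fixes V_0 = 9 V.
KCL at each unknown node (sum of currents leaving = 0; resistances in Ω):
  Node 1: (V_1 - 9)/60 + (V_1 - 0)/300 = 0
Collecting terms: 0.02 × V_1 = 0.15  =>  V_1 = 7.5 V
The requested potential is V_1 = 7.5 V.

Final answer: V_1 = 7.5 V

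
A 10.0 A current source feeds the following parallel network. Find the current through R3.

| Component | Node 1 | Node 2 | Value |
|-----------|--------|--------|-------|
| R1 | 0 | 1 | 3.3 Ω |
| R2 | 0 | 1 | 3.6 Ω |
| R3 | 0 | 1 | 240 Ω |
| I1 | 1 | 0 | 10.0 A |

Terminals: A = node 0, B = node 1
All resistors sit directly between nodes 0 and 1, so they are in parallel and share one voltage V; the full source current 10 A splits among them.
1/R_par = 1/3.3 + 1/3.6 + 1/240 = 0.585 S  =>  R_par = 1.709 Ω
V = I × R_par = 10 × 1.709 = 17.09 V
I_R3 = V/R3 = 17.09/240 = 0.07123 A

Final answer: 0.07123 A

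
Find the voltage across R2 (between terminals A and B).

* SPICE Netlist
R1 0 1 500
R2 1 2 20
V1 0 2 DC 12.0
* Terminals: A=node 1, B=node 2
R1 and R2 are in series across V1 (node 0 → node 1 → node 2), and the output A–B is taken across R2, so this is a voltage divider.
Series current: I = V1/(R1 + R2) = 12/(500 + 20) = 12/520 = 0.02308 A
V_R2 = I × R2 = V1 × R2/(R1 + R2) = 12 × 20/520 = 0.4615 V

Final answer: 0.4615 V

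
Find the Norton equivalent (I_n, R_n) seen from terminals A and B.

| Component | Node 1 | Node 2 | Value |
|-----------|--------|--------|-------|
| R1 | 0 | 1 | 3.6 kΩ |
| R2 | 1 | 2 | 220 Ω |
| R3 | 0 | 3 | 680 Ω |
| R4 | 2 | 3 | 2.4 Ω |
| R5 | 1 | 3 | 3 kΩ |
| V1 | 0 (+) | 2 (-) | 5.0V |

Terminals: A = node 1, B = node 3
Find the Thévenin equivalent first; then I_n = V_th/R_th and R_n = R_th.
Step 1 — V_th is the open-circuit voltage V_A - V_B (nothing connected across the terminals).
Nodal analysis, taking node 2 as the 0 V reference.
Source V1 fixes V_0 = 5 V.
KCL at each unknown node (sum of currents leaving = 0; resistances in Ω):
  Node 1: (V_1 - 5)/3600 + (V_1 - 0)/220 + (V_1 - V_3)/3000 = 0
  Node 3: (V_3 - 5)/680 + (V_3 - 0)/2.4 + (V_3 - V_1)/3000 = 0
Collecting terms (coefficients in siemens):
  0.005157·V_1 - 0.0003333·V_3 = 0.001389
  0.4185·V_3 - 0.0003333·V_1 = 0.007353
Determinant D = (0.005157)(0.4185) - (-0.0003333)(-0.0003333) = 0.002158
V_1 = [(0.001389)(0.4185) - (-0.0003333)(0.007353)]/D = 0.2705 V
V_3 = [(0.005157)(0.007353) - (0.001389)(-0.0003333)]/D = 0.01779 V
V_th = V_1 - V_3 = 0.2705 - 0.01779 = 0.2527 V
Step 2 — R_th: zero the source — replace V1 by a short circuit (node 2 merges into node 0) — and find the resistance seen between A (node 1) and B (node 3).
Reduce the network between node 1 (A) and node 3 (B) by series/parallel combination:
  Rp1 = R1 ‖ R2 (parallel, both between nodes 0 and 1) = 1/(1/3600 + 1/220) = 207.3 Ω
  Rp2 = R3 ‖ R4 (parallel, both between nodes 0 and 3) = 1/(1/680 + 1/2.4) = 2.392 Ω
  Rs1 = Rp1 + Rp2 (series, joined only at node 0) = 207.3 + 2.392 = 209.7 Ω
  Rp3 = R5 ‖ Rs1 (parallel, both between nodes 1 and 3) = 1/(1/3000 + 1/209.7) = 196 Ω
R_th = 196 Ω
I_n = V_th/R_th = 0.2527/196 = 0.001289 A, and R_n = R_th = 196 Ω

Final answer: I_n = 0.001289 A, R_n = 196 Ω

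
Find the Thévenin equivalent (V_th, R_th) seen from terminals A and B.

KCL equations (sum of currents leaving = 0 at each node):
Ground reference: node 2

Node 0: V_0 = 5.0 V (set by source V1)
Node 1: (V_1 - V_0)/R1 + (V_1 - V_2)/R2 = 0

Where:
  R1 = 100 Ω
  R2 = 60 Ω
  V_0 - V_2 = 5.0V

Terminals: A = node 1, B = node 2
Step 1 — V_th is the open-circuit voltage V_A - V_B (nothing connected across the terminals).
Nodal analysis, taking node 2 as the 0 V reference.
Source V1 fixes V_0 = 5 V.
KCL at each unknown node (sum of currents leaving = 0; resistances in Ω):
  Node 1: (V_1 - 5)/100 + (V_1 - 0)/60 = 0
Collecting terms: 0.02667 × V_1 = 0.05  =>  V_1 = 1.875 V
V_th = V_1 - V_2 = 1.875 - 0 = 1.875 V
Step 2 — R_th: zero the source — replace V1 by a short circuit (node 2 merges into node 0) — and find the resistance seen between A (node 1) and B (node 0).
Reduce the network between node 1 (A) and node 0 (B) by series/parallel combination:
  Rp1 = R1 ‖ R2 (parallel, both between nodes 0 and 1) = 1/(1/100 + 1/60) = 37.5 Ω
R_th = 37.5 Ω

Final answer: V_th = 1.875 V, R_th = 37.5 Ω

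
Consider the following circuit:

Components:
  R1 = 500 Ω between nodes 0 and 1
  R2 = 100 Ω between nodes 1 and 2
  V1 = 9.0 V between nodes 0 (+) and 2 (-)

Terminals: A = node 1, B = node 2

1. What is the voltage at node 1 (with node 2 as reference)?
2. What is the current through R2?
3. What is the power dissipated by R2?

Nodal analysis, taking node 2 as the 0 V reference.
Source V1 fixes V_0 = 9 V.
KCL at each unknown node (sum of currents leaving = 0; resistances in Ω):
  Node 1: (V_1 - 9)/500 + (V_1 - 0)/100 = 0
Collecting terms: 0.012 × V_1 = 0.018  =>  V_1 = 1.5 V
Part 1:
  Read off the nodal solution: V_1 = 1.5 V
Part 2:
  I_R2 = (V_1 - V_2)/R2 = (1.5 - 0)/100 = 0.015 A
  Magnitude: I_R2 = 0.015 A
Part 3:
  I_R2 = (V_1 - V_2)/R2 = (1.5 - 0)/100 = 0.015 A
  P_R2 = I_R2² × R2 = (0.015)² × 100 = 0.0225 W

Final answers:
1. V_1 = 1.5 V
2. I_R2 = 0.015 A
3. P_R2 = 0.0225 W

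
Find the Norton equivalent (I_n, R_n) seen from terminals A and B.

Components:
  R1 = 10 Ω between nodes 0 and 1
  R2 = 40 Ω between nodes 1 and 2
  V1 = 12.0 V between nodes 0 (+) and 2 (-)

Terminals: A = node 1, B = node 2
Find the Thévenin equivalent first; then I_n = V_th/R_th and R_n = R_th.
Step 1 — V_th is the open-circuit voltage V_A - V_B (nothing connected across the terminals).
Nodal analysis, taking node 2 as the 0 V reference.
Source V1 fixes V_0 = 12 V.
KCL at each unknown node (sum of currents leaving = 0; resistances in Ω):
  Node 1: (V_1 - 12)/10 + (V_1 - 0)/40 = 0
Collecting terms: 0.125 × V_1 = 1.2  =>  V_1 = 9.6 V
V_th = V_1 - V_2 = 9.6 - 0 = 9.6 V
Step 2 — R_th: zero the source — replace V1 by a short circuit (node 2 merges into node 0) — and find the resistance seen between A (node 1) and B (node 0).
Reduce the network between node 1 (A) and node 0 (B) by series/parallel combination:
  Rp1 = R1 ‖ R2 (parallel, both between nodes 0 and 1) = 1/(1/10 + 1/40) = 8 Ω
R_th = 8 Ω
I_n = V_th/R_th = 9.6/8 = 1.2 A, and R_n = R_th = 8 Ω

Final answer: I_n = 1.2 A, R_n = 8 Ω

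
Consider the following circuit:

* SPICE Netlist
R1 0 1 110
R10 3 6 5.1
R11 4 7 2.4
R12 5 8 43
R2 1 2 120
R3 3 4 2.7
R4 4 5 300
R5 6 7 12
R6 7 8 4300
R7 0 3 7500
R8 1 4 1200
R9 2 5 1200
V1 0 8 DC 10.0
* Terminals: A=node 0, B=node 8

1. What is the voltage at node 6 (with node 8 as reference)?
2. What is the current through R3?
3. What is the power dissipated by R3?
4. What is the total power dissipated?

Nodal analysis, taking node 8 as the 0 V reference.
Source V1 fixes V_0 = 10 V.
KCL at each unknown node (sum of currents leaving = 0; resistances in Ω):
  Node 1: (V_1 - 10)/110 + (V_1 - V_2)/120 + (V_1 - V_4)/1200 = 0
  Node 2: (V_2 - V_1)/120 + (V_2 - V_5)/1200 = 0
  Node 3: (V_3 - V_4)/2.7 + (V_3 - 10)/7500 + (V_3 - V_6)/5.1 = 0
  Node 4: (V_4 - V_3)/2.7 + (V_4 - V_5)/300 + (V_4 - V_1)/1200 + (V_4 - V_7)/2.4 = 0
  Node 5: (V_5 - V_4)/300 + (V_5 - V_2)/1200 + (V_5 - 0)/43 = 0
  Node 6: (V_6 - V_7)/12 + (V_6 - V_3)/5.1 = 0
  Node 7: (V_7 - V_6)/12 + (V_7 - 0)/4300 + (V_7 - V_4)/2.4 = 0
Collecting terms (coefficients in siemens):
  0.01826·V_1 - 0.008333·V_2 - 0.0008333·V_4 = 0.09091
  0.009167·V_2 - 0.008333·V_1 - 0.0008333·V_5 = 0
  0.5666·V_3 - 0.3704·V_4 - 0.1961·V_6 = 0.001333
  0.7912·V_4 - 0.0008333·V_1 - 0.3704·V_3 - 0.003333·V_5 - 0.4167·V_7 = 0
  0.02742·V_5 - 0.0008333·V_2 - 0.003333·V_4 = 0
  0.2794·V_6 - 0.1961·V_3 - 0.08333·V_7 = 0
  0.5002·V_7 - 0.4167·V_4 - 0.08333·V_6 = 0
Solving these 7 simultaneous equations (Gaussian elimination) gives:
  V_1 = 8.725 V, V_2 = 7.979 V, V_3 = 2.283 V, V_4 = 2.281 V
  V_5 = 0.5197 V, V_6 = 2.282 V, V_7 = 2.28 V
Part 1:
  Read off the nodal solution: V_6 = 2.282 V
Part 2:
  I_R3 = (V_3 - V_4)/R3 = (2.283 - 2.281)/2.7 = 0.0008465 A
  Magnitude: I_R3 = 0.0008465 A
Part 3:
  I_R3 = (V_3 - V_4)/R3 = (2.283 - 2.281)/2.7 = 0.0008465 A
  P_R3 = I_R3² × R3 = (0.0008465)² × 2.7 = 0.000001935 W
Part 4:
  Power in each resistor, P = (ΔV)²/R:
    P_R1 = (10 - 8.725)²/110 = 0.01477 W
    P_R2 = (8.725 - 7.979)²/120 = 0.004637 W
    P_R3 = (2.283 - 2.281)²/2.7 = 0.000001935 W
    P_R4 = (2.281 - 0.5197)²/300 = 0.01034 W
    P_R5 = (2.282 - 2.28)²/12 = 0.0000003995 W
    P_R6 = (2.28 - 0)²/4300 = 0.001209 W
    P_R7 = (10 - 2.283)²/7500 = 0.007941 W
    P_R8 = (8.725 - 2.281)²/1200 = 0.03461 W
    P_R9 = (7.979 - 0.5197)²/1200 = 0.04637 W
    P_R10 = (2.283 - 2.282)²/5.1 = 0.0000001698 W
    P_R11 = (2.281 - 2.28)²/2.4 = 0.0000002902 W
    P_R12 = (0.5197 - 0)²/43 = 0.006281 W
  P_total = P_R1 + P_R2 + P_R3 + P_R4 + P_R5 + P_R6 + P_R7 + P_R8 + P_R9 + P_R10 + P_R11 + P_R12 = 0.1262 W

Final answers:
1. V_6 = 2.282 V
2. I_R3 = 0.0008465 A
3. P_R3 = 1.935e-06 W
4. P_total = 0.1262 W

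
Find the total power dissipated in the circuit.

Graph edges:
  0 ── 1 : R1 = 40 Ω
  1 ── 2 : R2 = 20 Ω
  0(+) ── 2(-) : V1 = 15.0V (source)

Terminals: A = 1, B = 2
Nodal analysis, taking node 2 as the 0 V reference.
Source V1 fixes V_0 = 15 V.
KCL at each unknown node (sum of currents leaving = 0; resistances in Ω):
  Node 1: (V_1 - 15)/40 + (V_1 - 0)/20 = 0
Collecting terms: 0.075 × V_1 = 0.375  =>  V_1 = 5 V
Power in each resistor, P = (ΔV)²/R:
  P_R1 = (15 - 5)²/40 = 2.5 W
  P_R2 = (5 - 0)²/20 = 1.25 W
P_total = P_R1 + P_R2 = 3.75 W

Final answer: 3.75 W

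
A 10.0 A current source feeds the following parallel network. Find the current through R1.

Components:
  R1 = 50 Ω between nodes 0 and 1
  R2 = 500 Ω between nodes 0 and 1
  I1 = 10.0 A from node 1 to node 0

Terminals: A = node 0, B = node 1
All resistors sit directly between nodes 0 and 1, so they are in parallel and share one voltage V; the full source current 10 A splits among them.
1/R_par = 1/50 + 1/500 = 0.022 S  =>  R_par = 45.45 Ω
V = I × R_par = 10 × 45.45 = 454.5 V
I_R1 = V/R1 = 454.5/50 = 9.091 A

Final answer: 9.091 A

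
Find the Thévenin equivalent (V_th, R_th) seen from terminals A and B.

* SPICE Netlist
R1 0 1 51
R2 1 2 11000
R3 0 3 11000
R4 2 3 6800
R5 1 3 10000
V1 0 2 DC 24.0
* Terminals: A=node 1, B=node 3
Step 1 — V_th is the open-circuit voltage V_A - V_B (nothing connected across the terminals).
Nodal analysis, taking node 2 as the 0 V reference.
Source V1 fixes V_0 = 24 V.
KCL at each unknown node (sum of currents leaving = 0; resistances in Ω):
  Node 1: (V_1 - 24)/51 + (V_1 - 0)/11000 + (V_1 - V_3)/10000 = 0
  Node 3: (V_3 - 24)/11000 + (V_3 - 0)/6800 + (V_3 - V_1)/10000 = 0
Collecting terms (coefficients in siemens):
  0.0198·V_1 - 0.0001·V_3 = 0.4706
  0.000338·V_3 - 0.0001·V_1 = 0.002182
Determinant D = (0.0198)(0.000338) - (-0.0001)(-0.0001) = 0.000006681
V_1 = [(0.4706)(0.000338) - (-0.0001)(0.002182)]/D = 23.84 V
V_3 = [(0.0198)(0.002182) - (0.4706)(-0.0001)]/D = 13.51 V
V_th = V_1 - V_3 = 23.84 - 13.51 = 10.33 V
Step 2 — R_th: zero the source — replace V1 by a short circuit (node 2 merges into node 0) — and find the resistance seen between A (node 1) and B (node 3).
Reduce the network between node 1 (A) and node 3 (B) by series/parallel combination:
  Rp1 = R1 ‖ R2 (parallel, both between nodes 0 and 1) = 1/(1/51 + 1/11000) = 50.76 Ω
  Rp2 = R3 ‖ R4 (parallel, both between nodes 0 and 3) = 1/(1/11000 + 1/6800) = 4202 Ω
  Rs1 = Rp1 + Rp2 (series, joined only at node 0) = 50.76 + 4202 = 4253 Ω
  Rp3 = R5 ‖ Rs1 (parallel, both between nodes 1 and 3) = 1/(1/10000 + 1/4253) = 2984 Ω
R_th = 2.984 kΩ

Final answer: V_th = 10.33 V, R_th = 2.984 kΩ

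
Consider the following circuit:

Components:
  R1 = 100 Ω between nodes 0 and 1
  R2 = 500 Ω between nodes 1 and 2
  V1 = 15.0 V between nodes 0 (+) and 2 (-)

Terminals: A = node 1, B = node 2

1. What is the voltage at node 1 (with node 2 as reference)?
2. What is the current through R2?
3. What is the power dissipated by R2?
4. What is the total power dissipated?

Nodal analysis, taking node 2 as the 0 V reference.
Source V1 fixes V_0 = 15 V.
KCL at each unknown node (sum of currents leaving = 0; resistances in Ω):
  Node 1: (V_1 - 15)/100 + (V_1 - 0)/500 = 0
Collecting terms: 0.012 × V_1 = 0.15  =>  V_1 = 12.5 V
Part 1:
  Read off the nodal solution: V_1 = 12.5 V
Part 2:
  I_R2 = (V_1 - V_2)/R2 = (12.5 - 0)/500 = 0.025 A
  Magnitude: I_R2 = 0.025 A
Part 3:
  I_R2 = (V_1 - V_2)/R2 = (12.5 - 0)/500 = 0.025 A
  P_R2 = I_R2² × R2 = (0.025)² × 500 = 0.3125 W
Part 4:
  Power in each resistor, P = (ΔV)²/R:
    P_R1 = (15 - 12.5)²/100 = 0.0625 W
    P_R2 = (12.5 - 0)²/500 = 0.3125 W
  P_total = P_R1 + P_R2 = 0.375 W

Final answers:
1. V_1 = 12.5 V
2. I_R2 = 0.025 A
3. P_R2 = 0.3125 W
4. P_total = 0.375 W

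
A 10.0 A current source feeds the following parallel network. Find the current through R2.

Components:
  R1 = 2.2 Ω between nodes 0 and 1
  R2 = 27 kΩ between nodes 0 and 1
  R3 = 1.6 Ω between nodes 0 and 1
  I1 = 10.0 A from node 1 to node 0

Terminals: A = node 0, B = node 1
All resistors sit directly between nodes 0 and 1, so they are in parallel and share one voltage V; the full source current 10 A splits among them.
1/R_par = 1/2.2 + 1/27000 + 1/1.6 = 1.08 S  =>  R_par = 0.9263 Ω
V = I × R_par = 10 × 0.9263 = 9.263 V
I_R2 = V/R2 = 9.263/27000 = 0.0003431 A

Final answer: 0.0003431 A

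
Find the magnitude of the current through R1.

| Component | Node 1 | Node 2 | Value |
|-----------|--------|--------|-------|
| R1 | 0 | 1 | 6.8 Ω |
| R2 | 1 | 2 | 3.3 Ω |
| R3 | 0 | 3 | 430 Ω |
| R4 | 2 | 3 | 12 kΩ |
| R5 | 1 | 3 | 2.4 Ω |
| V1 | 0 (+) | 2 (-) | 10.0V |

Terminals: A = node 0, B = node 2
Nodal analysis, taking node 2 as the 0 V reference.
Source V1 fixes V_0 = 10 V.
KCL at each unknown node (sum of currents leaving = 0; resistances in Ω):
  Node 1: (V_1 - 10)/6.8 + (V_1 - 0)/3.3 + (V_1 - V_3)/2.4 = 0
  Node 3: (V_3 - 10)/430 + (V_3 - 0)/12000 + (V_3 - V_1)/2.4 = 0
Collecting terms (coefficients in siemens):
  0.8668·V_1 - 0.4167·V_3 = 1.471
  0.4191·V_3 - 0.4167·V_1 = 0.02326
Determinant D = (0.8668)(0.4191) - (-0.4167)(-0.4167) = 0.1896
V_1 = [(1.471)(0.4191) - (-0.4167)(0.02326)]/D = 3.301 V
V_3 = [(0.8668)(0.02326) - (1.471)(-0.4167)]/D = 3.338 V
I_R1 = (V_0 - V_1)/R1 = (10 - 3.301)/6.8 = 0.9851 A
|I_R1| = 0.9851 A

Final answer: |I_R1| = 0.9851 A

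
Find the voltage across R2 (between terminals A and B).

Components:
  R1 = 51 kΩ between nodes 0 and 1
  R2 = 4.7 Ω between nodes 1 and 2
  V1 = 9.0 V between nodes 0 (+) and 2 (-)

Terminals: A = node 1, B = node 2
R1 and R2 are in series across V1 (node 0 → node 1 → node 2), and the output A–B is taken across R2, so this is a voltage divider.
Series current: I = V1/(R1 + R2) = 9/(51000 + 4.7) = 9/51000 = 0.0001765 A
V_R2 = I × R2 = V1 × R2/(R1 + R2) = 9 × 4.7/51000 = 0.0008293 V

Final answer: 0.0008293 V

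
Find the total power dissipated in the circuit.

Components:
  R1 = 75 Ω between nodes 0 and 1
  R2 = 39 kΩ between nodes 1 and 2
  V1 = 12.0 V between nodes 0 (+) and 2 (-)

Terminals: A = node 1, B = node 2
Nodal analysis, taking node 2 as the 0 V reference.
Source V1 fixes V_0 = 12 V.
KCL at each unknown node (sum of currents leaving = 0; resistances in Ω):
  Node 1: (V_1 - 12)/75 + (V_1 - 0)/39000 = 0
Collecting terms: 0.01336 × V_1 = 0.16  =>  V_1 = 11.98 V
Power in each resistor, P = (ΔV)²/R:
  P_R1 = (12 - 11.98)²/75 = 0.000007073 W
  P_R2 = (11.98 - 0)²/39000 = 0.003678 W
P_total = P_R1 + P_R2 = 0.003685 W

Final answer: 0.003685 W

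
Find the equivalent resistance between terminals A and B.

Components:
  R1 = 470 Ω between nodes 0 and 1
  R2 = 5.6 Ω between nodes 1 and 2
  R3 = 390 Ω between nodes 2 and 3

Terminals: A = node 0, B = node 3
Reduce the network between node 0 (A) and node 3 (B) by series/parallel combination:
  Rs1 = R1 + R2 (series, joined only at node 1) = 470 + 5.6 = 475.6 Ω
  Rs2 = R3 + Rs1 (series, joined only at node 2) = 390 + 475.6 = 865.6 Ω
R_eq = 865.6 Ω

Final answer: 865.6 Ω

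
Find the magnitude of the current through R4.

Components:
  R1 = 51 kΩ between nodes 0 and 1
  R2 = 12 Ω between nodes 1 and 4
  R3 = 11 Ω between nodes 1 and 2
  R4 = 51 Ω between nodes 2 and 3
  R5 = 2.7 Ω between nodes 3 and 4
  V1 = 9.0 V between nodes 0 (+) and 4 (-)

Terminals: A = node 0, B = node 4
Nodal analysis, taking node 4 as the 0 V reference.
Source V1 fixes V_0 = 9 V.
KCL at each unknown node (sum of currents leaving = 0; resistances in Ω):
  Node 1: (V_1 - 9)/51000 + (V_1 - 0)/12 + (V_1 - V_2)/11 = 0
  Node 2: (V_2 - V_1)/11 + (V_2 - V_3)/51 = 0
  Node 3: (V_3 - V_2)/51 + (V_3 - 0)/2.7 = 0
Collecting terms (coefficients in siemens):
  0.1743·V_1 - 0.09091·V_2 = 0.0001765
  0.1105·V_2 - 0.09091·V_1 - 0.01961·V_3 = 0
  0.39·V_3 - 0.01961·V_2 = 0
Solving these 3 simultaneous equations (Gaussian elimination) gives:
  V_1 = 0.001786 V, V_2 = 0.001482 V, V_3 = 0.00007453 V
I_R4 = (V_2 - V_3)/R4 = (0.001482 - 0.00007453)/51 = 0.0000276 A
|I_R4| = 0.0000276 A

Final answer: |I_R4| = 2.76e-05 A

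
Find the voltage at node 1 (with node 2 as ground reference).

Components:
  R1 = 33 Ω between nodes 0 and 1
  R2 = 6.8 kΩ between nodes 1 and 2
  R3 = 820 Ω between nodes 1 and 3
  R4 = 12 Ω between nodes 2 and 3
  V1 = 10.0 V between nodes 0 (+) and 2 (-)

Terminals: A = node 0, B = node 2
Nodal analysis, taking node 2 as the 0 V reference.
Source V1 fixes V_0 = 10 V.
KCL at each unknown node (sum of currents leaving = 0; resistances in Ω):
  Node 1: (V_1 - 10)/33 + (V_1 - 0)/6800 + (V_1 - V_3)/820 = 0
  Node 3: (V_3 - V_1)/820 + (V_3 - 0)/12 = 0
Collecting terms (coefficients in siemens):
  0.03167·V_1 - 0.00122·V_3 = 0.303
  0.08455·V_3 - 0.00122·V_1 = 0
Determinant D = (0.03167)(0.08455) - (-0.00122)(-0.00122) = 0.002676
V_1 = [(0.303)(0.08455) - (-0.00122)(0)]/D = 9.574 V
V_3 = [(0.03167)(0) - (0.303)(-0.00122)]/D = 0.1381 V
The requested potential is V_1 = 9.574 V.

Final answer: V_1 = 9.574 V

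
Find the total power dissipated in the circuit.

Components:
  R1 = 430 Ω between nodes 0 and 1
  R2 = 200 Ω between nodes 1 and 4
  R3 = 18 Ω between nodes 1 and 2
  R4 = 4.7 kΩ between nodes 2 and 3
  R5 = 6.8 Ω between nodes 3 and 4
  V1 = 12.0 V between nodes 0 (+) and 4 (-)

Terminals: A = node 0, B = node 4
Nodal analysis, taking node 4 as the 0 V reference.
Source V1 fixes V_0 = 12 V.
KCL at each unknown node (sum of currents leaving = 0; resistances in Ω):
  Node 1: (V_1 - 12)/430 + (V_1 - 0)/200 + (V_1 - V_2)/18 = 0
  Node 2: (V_2 - V_1)/18 + (V_2 - V_3)/4700 = 0
  Node 3: (V_3 - V_2)/4700 + (V_3 - 0)/6.8 = 0
Collecting terms (coefficients in siemens):
  0.06288·V_1 - 0.05556·V_2 = 0.02791
  0.05577·V_2 - 0.05556·V_1 - 0.0002128·V_3 = 0
  0.1473·V_3 - 0.0002128·V_2 = 0
Solving these 3 simultaneous equations (Gaussian elimination) gives:
  V_1 = 3.703 V, V_2 = 3.688 V, V_3 = 0.005329 V
Power in each resistor, P = (ΔV)²/R:
  P_R1 = (12 - 3.703)²/430 = 0.1601 W
  P_R2 = (3.703 - 0)²/200 = 0.06854 W
  P_R3 = (3.703 - 3.688)²/18 = 0.00001105 W
  P_R4 = (3.688 - 0.005329)²/4700 = 0.002886 W
  P_R5 = (0.005329 - 0)²/6.8 = 0.000004176 W
P_total = P_R1 + P_R2 + P_R3 + P_R4 + P_R5 = 0.2316 W

Final answer: 0.2316 W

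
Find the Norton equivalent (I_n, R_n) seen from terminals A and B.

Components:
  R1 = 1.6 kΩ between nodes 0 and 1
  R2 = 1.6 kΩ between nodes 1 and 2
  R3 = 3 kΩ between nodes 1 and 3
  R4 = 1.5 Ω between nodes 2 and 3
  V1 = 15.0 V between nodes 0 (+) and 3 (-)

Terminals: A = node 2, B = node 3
Find the Thévenin equivalent first; then I_n = V_th/R_th and R_n = R_th.
Step 1 — V_th is the open-circuit voltage V_A - V_B (nothing connected across the terminals).
Nodal analysis, taking node 3 as the 0 V reference.
Source V1 fixes V_0 = 15 V.
KCL at each unknown node (sum of currents leaving = 0; resistances in Ω):
  Node 1: (V_1 - 15)/1600 + (V_1 - V_2)/1600 + (V_1 - 0)/3000 = 0
  Node 2: (V_2 - V_1)/1600 + (V_2 - 0)/1.5 = 0
Collecting terms (coefficients in siemens):
  0.001583·V_1 - 0.000625·V_2 = 0.009375
  0.6673·V_2 - 0.000625·V_1 = 0
Determinant D = (0.001583)(0.6673) - (-0.000625)(-0.000625) = 0.001056
V_1 = [(0.009375)(0.6673) - (-0.000625)(0)]/D = 5.923 V
V_2 = [(0.001583)(0) - (0.009375)(-0.000625)]/D = 0.005548 V
V_th = V_2 - V_3 = 0.005548 - 0 = 0.005548 V
Step 2 — R_th: zero the source — replace V1 by a short circuit (node 3 merges into node 0) — and find the resistance seen between A (node 2) and B (node 0).
Reduce the network between node 2 (A) and node 0 (B) by series/parallel combination:
  Rp1 = R1 ‖ R3 (parallel, both between nodes 0 and 1) = 1/(1/1600 + 1/3000) = 1043 Ω
  Rs1 = R2 + Rp1 (series, joined only at node 1) = 1600 + 1043 = 2643 Ω
  Rp2 = R4 ‖ Rs1 (parallel, both between nodes 0 and 2) = 1/(1/1.5 + 1/2643) = 1.499 Ω
R_th = 1.499 Ω
I_n = V_th/R_th = 0.005548/1.499 = 0.003701 A, and R_n = R_th = 1.499 Ω

Final answer: I_n = 0.003701 A, R_n = 1.499 Ω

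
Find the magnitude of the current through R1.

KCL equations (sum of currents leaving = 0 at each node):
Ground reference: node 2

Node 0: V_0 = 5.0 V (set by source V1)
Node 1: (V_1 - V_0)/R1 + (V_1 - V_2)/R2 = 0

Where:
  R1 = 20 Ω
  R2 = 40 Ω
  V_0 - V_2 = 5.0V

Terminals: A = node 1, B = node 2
Nodal analysis, taking node 2 as the 0 V reference.
Source V1 fixes V_0 = 5 V.
KCL at each unknown node (sum of currents leaving = 0; resistances in Ω):
  Node 1: (V_1 - 5)/20 + (V_1 - 0)/40 = 0
Collecting terms: 0.075 × V_1 = 0.25  =>  V_1 = 3.333 V
I_R1 = (V_0 - V_1)/R1 = (5 - 3.333)/20 = 0.08333 A
|I_R1| = 0.08333 A

Final answer: |I_R1| = 0.08333 A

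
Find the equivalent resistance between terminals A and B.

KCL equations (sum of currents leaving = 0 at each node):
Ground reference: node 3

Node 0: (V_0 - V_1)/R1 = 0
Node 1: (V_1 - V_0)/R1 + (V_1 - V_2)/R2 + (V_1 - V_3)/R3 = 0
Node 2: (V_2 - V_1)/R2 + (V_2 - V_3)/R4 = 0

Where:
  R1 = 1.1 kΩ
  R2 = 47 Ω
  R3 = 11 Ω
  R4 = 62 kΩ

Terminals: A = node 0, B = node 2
Reduce the network between node 0 (A) and node 2 (B) by series/parallel combination:
  Rs1 = R3 + R4 (series, joined only at node 3) = 11 + 62000 = 62010 Ω
  Rp1 = R2 ‖ Rs1 (parallel, both between nodes 1 and 2) = 1/(1/47 + 1/62010) = 46.96 Ω
  Rs2 = R1 + Rp1 (series, joined only at node 1) = 1100 + 46.96 = 1147 Ω
R_eq = 1.147 kΩ

Final answer: 1.147 kΩ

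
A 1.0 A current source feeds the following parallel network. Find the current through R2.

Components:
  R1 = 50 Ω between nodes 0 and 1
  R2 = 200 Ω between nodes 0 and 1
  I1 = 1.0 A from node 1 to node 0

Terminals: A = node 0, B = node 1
All resistors sit directly between nodes 0 and 1, so they are in parallel and share one voltage V; the full source current 1 A splits among them.
1/R_par = 1/50 + 1/200 = 0.025 S  =>  R_par = 40 Ω
V = I × R_par = 1 × 40 = 40 V
I_R2 = V/R2 = 40/200 = 0.2 A

Final answer: 0.2 A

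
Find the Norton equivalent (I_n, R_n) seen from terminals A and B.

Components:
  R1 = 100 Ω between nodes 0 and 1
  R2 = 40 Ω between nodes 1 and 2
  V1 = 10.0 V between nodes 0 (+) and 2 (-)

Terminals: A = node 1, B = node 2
Find the Thévenin equivalent first; then I_n = V_th/R_th and R_n = R_th.
Step 1 — V_th is the open-circuit voltage V_A - V_B (nothing connected across the terminals).
Nodal analysis, taking node 2 as the 0 V reference.
Source V1 fixes V_0 = 10 V.
KCL at each unknown node (sum of currents leaving = 0; resistances in Ω):
  Node 1: (V_1 - 10)/100 + (V_1 - 0)/40 = 0
Collecting terms: 0.035 × V_1 = 0.1  =>  V_1 = 2.857 V
V_th = V_1 - V_2 = 2.857 - 0 = 2.857 V
Step 2 — R_th: zero the source — replace V1 by a short circuit (node 2 merges into node 0) — and find the resistance seen between A (node 1) and B (node 0).
Reduce the network between node 1 (A) and node 0 (B) by series/parallel combination:
  Rp1 = R1 ‖ R2 (parallel, both between nodes 0 and 1) = 1/(1/100 + 1/40) = 28.57 Ω
R_th = 28.57 Ω
I_n = V_th/R_th = 2.857/28.57 = 0.1 A, and R_n = R_th = 28.57 Ω

Final answer: I_n = 0.1 A, R_n = 28.57 Ω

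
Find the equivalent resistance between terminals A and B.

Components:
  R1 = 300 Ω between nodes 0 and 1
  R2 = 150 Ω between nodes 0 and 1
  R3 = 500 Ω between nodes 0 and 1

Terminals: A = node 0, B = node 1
Reduce the network between node 0 (A) and node 1 (B) by series/parallel combination:
  Rp1 = R1 ‖ R2 ‖ R3 (parallel, all between nodes 0 and 1) = 1/(1/300 + 1/150 + 1/500) = 83.33 Ω
R_eq = 83.33 Ω

Final answer: 83.33 Ω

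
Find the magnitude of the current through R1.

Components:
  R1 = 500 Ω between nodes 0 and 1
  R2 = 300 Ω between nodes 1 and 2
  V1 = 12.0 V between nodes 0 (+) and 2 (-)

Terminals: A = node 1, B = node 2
Nodal analysis, taking node 2 as the 0 V reference.
Source V1 fixes V_0 = 12 V.
KCL at each unknown node (sum of currents leaving = 0; resistances in Ω):
  Node 1: (V_1 - 12)/500 + (V_1 - 0)/300 = 0
Collecting terms: 0.005333 × V_1 = 0.024  =>  V_1 = 4.5 V
I_R1 = (V_0 - V_1)/R1 = (12 - 4.5)/500 = 0.015 A
|I_R1| = 0.015 A

Final answer: |I_R1| = 0.015 A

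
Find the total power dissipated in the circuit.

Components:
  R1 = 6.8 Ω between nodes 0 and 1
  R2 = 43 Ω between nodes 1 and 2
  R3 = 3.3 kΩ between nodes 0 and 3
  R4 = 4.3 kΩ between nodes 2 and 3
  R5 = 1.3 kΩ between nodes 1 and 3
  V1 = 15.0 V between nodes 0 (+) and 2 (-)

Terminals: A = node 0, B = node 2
Nodal analysis, taking node 2 as the 0 V reference.
Source V1 fixes V_0 = 15 V.
KCL at each unknown node (sum of currents leaving = 0; resistances in Ω):
  Node 1: (V_1 - 15)/6.8 + (V_1 - 0)/43 + (V_1 - V_3)/1300 = 0
  Node 3: (V_3 - 15)/3300 + (V_3 - 0)/4300 + (V_3 - V_1)/1300 = 0
Collecting terms (coefficients in siemens):
  0.1711·V_1 - 0.0007692·V_3 = 2.206
  0.001305·V_3 - 0.0007692·V_1 = 0.004545
Determinant D = (0.1711)(0.001305) - (-0.0007692)(-0.0007692) = 0.0002226
V_1 = [(2.206)(0.001305) - (-0.0007692)(0.004545)]/D = 12.94 V
V_3 = [(0.1711)(0.004545) - (2.206)(-0.0007692)]/D = 11.11 V
Power in each resistor, P = (ΔV)²/R:
  P_R1 = (15 - 12.94)²/6.8 = 0.6219 W
  P_R2 = (12.94 - 0)²/43 = 3.896 W
  P_R3 = (15 - 11.11)²/3300 = 0.004576 W
  P_R4 = (0 - 11.11)²/4300 = 0.02873 W
  P_R5 = (12.94 - 11.11)²/1300 = 0.002574 W
P_total = P_R1 + P_R2 + P_R3 + P_R4 + P_R5 = 4.554 W

Final answer: 4.554 W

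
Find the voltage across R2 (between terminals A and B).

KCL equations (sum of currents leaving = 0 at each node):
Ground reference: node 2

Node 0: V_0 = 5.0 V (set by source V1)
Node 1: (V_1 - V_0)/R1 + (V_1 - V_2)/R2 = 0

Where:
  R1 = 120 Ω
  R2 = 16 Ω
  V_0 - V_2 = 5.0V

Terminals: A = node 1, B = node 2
R1 and R2 are in series across V1 (node 0 → node 1 → node 2), and the output A–B is taken across R2, so this is a voltage divider.
Series current: I = V1/(R1 + R2) = 5/(120 + 16) = 5/136 = 0.03676 A
V_R2 = I × R2 = V1 × R2/(R1 + R2) = 5 × 16/136 = 0.5882 V

Final answer: 0.5882 V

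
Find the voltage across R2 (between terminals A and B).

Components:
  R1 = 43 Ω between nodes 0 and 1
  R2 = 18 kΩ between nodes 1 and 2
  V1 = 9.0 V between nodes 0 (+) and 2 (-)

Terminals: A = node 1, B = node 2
R1 and R2 are in series across V1 (node 0 → node 1 → node 2), and the output A–B is taken across R2, so this is a voltage divider.
Series current: I = V1/(R1 + R2) = 9/(43 + 18000) = 9/18040 = 0.0004988 A
V_R2 = I × R2 = V1 × R2/(R1 + R2) = 9 × 18000/18040 = 8.979 V

Final answer: 8.979 V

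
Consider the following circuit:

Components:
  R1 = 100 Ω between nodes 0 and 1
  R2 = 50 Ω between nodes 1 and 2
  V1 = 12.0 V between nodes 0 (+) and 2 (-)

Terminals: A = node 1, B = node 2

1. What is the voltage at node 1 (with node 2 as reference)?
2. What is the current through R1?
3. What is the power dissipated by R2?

Nodal analysis, taking node 2 as the 0 V reference.
Source V1 fixes V_0 = 12 V.
KCL at each unknown node (sum of currents leaving = 0; resistances in Ω):
  Node 1: (V_1 - 12)/100 + (V_1 - 0)/50 = 0
Collecting terms: 0.03 × V_1 = 0.12  =>  V_1 = 4 V
Part 1:
  Read off the nodal solution: V_1 = 4 V
Part 2:
  I_R1 = (V_0 - V_1)/R1 = (12 - 4)/100 = 0.08 A
  Magnitude: I_R1 = 0.08 A
Part 3:
  I_R2 = (V_1 - V_2)/R2 = (4 - 0)/50 = 0.08 A
  P_R2 = I_R2² × R2 = (0.08)² × 50 = 0.32 W

Final answers:
1. V_1 = 4 V
2. I_R1 = 0.08 A
3. P_R2 = 0.32 W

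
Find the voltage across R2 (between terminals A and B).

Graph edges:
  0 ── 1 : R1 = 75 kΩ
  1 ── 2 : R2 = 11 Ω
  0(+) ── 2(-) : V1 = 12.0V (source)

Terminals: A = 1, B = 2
R1 and R2 are in series across V1 (node 0 → node 1 → node 2), and the output A–B is taken across R2, so this is a voltage divider.
Series current: I = V1/(R1 + R2) = 12/(75000 + 11) = 12/75010 = 0.00016 A
V_R2 = I × R2 = V1 × R2/(R1 + R2) = 12 × 11/75010 = 0.00176 V

Final answer: 0.00176 V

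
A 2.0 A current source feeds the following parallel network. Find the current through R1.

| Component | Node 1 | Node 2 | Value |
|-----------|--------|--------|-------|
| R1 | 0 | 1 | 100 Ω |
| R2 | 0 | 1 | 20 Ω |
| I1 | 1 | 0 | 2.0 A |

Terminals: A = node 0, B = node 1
All resistors sit directly between nodes 0 and 1, so they are in parallel and share one voltage V; the full source current 2 A splits among them.
1/R_par = 1/100 + 1/20 = 0.06 S  =>  R_par = 16.67 Ω
V = I × R_par = 2 × 16.67 = 33.33 V
I_R1 = V/R1 = 33.33/100 = 0.3333 A

Final answer: 0.3333 A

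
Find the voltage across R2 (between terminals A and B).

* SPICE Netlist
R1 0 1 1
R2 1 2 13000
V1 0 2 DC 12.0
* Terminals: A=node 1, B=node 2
R1 and R2 are in series across V1 (node 0 → node 1 → node 2), and the output A–B is taken across R2, so this is a voltage divider.
Series current: I = V1/(R1 + R2) = 12/(1 + 13000) = 12/13000 = 0.000923 A
V_R2 = I × R2 = V1 × R2/(R1 + R2) = 12 × 13000/13000 = 12 V

Final answer: 12 V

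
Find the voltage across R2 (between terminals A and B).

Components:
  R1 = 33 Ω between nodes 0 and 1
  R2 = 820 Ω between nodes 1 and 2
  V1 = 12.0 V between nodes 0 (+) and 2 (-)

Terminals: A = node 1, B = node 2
R1 and R2 are in series across V1 (node 0 → node 1 → node 2), and the output A–B is taken across R2, so this is a voltage divider.
Series current: I = V1/(R1 + R2) = 12/(33 + 820) = 12/853 = 0.01407 A
V_R2 = I × R2 = V1 × R2/(R1 + R2) = 12 × 820/853 = 11.54 V

Final answer: 11.54 V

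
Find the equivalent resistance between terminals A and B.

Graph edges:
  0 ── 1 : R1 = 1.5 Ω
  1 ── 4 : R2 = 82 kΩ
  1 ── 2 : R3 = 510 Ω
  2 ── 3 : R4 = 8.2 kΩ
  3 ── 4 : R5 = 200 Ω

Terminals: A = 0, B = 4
Reduce the network between node 0 (A) and node 4 (B) by series/parallel combination:
  Rs1 = R3 + R4 (series, joined only at node 2) = 510 + 8200 = 8710 Ω
  Rs2 = R5 + Rs1 (series, joined only at node 3) = 200 + 8710 = 8910 Ω
  Rp1 = R2 ‖ Rs2 (parallel, both between nodes 1 and 4) = 1/(1/82000 + 1/8910) = 8037 Ω
  Rs3 = R1 + Rp1 (series, joined only at node 1) = 1.5 + 8037 = 8038 Ω
R_eq = 8.038 kΩ

Final answer: 8.038 kΩ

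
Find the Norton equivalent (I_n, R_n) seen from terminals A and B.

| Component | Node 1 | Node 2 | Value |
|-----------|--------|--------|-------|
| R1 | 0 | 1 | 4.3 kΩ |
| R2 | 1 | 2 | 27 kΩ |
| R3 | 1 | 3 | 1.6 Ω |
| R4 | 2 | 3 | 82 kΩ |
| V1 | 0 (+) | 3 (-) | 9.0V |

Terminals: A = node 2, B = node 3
Find the Thévenin equivalent first; then I_n = V_th/R_th and R_n = R_th.
Step 1 — V_th is the open-circuit voltage V_A - V_B (nothing connected across the terminals).
Nodal analysis, taking node 3 as the 0 V reference.
Source V1 fixes V_0 = 9 V.
KCL at each unknown node (sum of currents leaving = 0; resistances in Ω):
  Node 1: (V_1 - 9)/4300 + (V_1 - V_2)/27000 + (V_1 - 0)/1.6 = 0
  Node 2: (V_2 - V_1)/27000 + (V_2 - 0)/82000 = 0
Collecting terms (coefficients in siemens):
  0.6253·V_1 - 0.00003704·V_2 = 0.002093
  0.00004923·V_2 - 0.00003704·V_1 = 0
Determinant D = (0.6253)(0.00004923) - (-0.00003704)(-0.00003704) = 0.00003078
V_1 = [(0.002093)(0.00004923) - (-0.00003704)(0)]/D = 0.003348 V
V_2 = [(0.6253)(0) - (0.002093)(-0.00003704)]/D = 0.002518 V
V_th = V_2 - V_3 = 0.002518 - 0 = 0.002518 V
Step 2 — R_th: zero the source — replace V1 by a short circuit (node 3 merges into node 0) — and find the resistance seen between A (node 2) and B (node 0).
Reduce the network between node 2 (A) and node 0 (B) by series/parallel combination:
  Rp1 = R1 ‖ R3 (parallel, both between nodes 0 and 1) = 1/(1/4300 + 1/1.6) = 1.599 Ω
  Rs1 = R2 + Rp1 (series, joined only at node 1) = 27000 + 1.599 = 27000 Ω
  Rp2 = R4 ‖ Rs1 (parallel, both between nodes 0 and 2) = 1/(1/82000 + 1/27000) = 20310 Ω
R_th = 20.31 kΩ
I_n = V_th/R_th = 0.002518/20310 = 0.000000124 A, and R_n = R_th = 20.31 kΩ

Final answer: I_n = 1.24e-07 A, R_n = 20.31 kΩ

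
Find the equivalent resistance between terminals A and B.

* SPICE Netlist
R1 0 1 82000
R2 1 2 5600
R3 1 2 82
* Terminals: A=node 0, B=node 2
Reduce the network between node 0 (A) and node 2 (B) by series/parallel combination:
  Rp1 = R2 ‖ R3 (parallel, both between nodes 1 and 2) = 1/(1/5600 + 1/82) = 80.82 Ω
  Rs1 = R1 + Rp1 (series, joined only at node 1) = 82000 + 80.82 = 82080 Ω
R_eq = 82.08 kΩ

Final answer: 82.08 kΩ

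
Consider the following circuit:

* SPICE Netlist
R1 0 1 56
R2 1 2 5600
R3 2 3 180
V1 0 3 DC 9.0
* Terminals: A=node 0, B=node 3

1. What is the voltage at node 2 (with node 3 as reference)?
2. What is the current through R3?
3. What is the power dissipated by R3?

Nodal analysis, taking node 3 as the 0 V reference.
Source V1 fixes V_0 = 9 V.
KCL at each unknown node (sum of currents leaving = 0; resistances in Ω):
  Node 1: (V_1 - 9)/56 + (V_1 - V_2)/5600 = 0
  Node 2: (V_2 - V_1)/5600 + (V_2 - 0)/180 = 0
Collecting terms (coefficients in siemens):
  0.01804·V_1 - 0.0001786·V_2 = 0.1607
  0.005734·V_2 - 0.0001786·V_1 = 0
Determinant D = (0.01804)(0.005734) - (-0.0001786)(-0.0001786) = 0.0001034
V_1 = [(0.1607)(0.005734) - (-0.0001786)(0)]/D = 8.914 V
V_2 = [(0.01804)(0) - (0.1607)(-0.0001786)]/D = 0.2776 V
Part 1:
  Read off the nodal solution: V_2 = 0.2776 V
Part 2:
  I_R3 = (V_2 - V_3)/R3 = (0.2776 - 0)/180 = 0.001542 A
  Magnitude: I_R3 = 0.001542 A
Part 3:
  I_R3 = (V_2 - V_3)/R3 = (0.2776 - 0)/180 = 0.001542 A
  P_R3 = I_R3² × R3 = (0.001542)² × 180 = 0.0004281 W

Final answers:
1. V_2 = 0.2776 V
2. I_R3 = 0.001542 A
3. P_R3 = 0.0004281 W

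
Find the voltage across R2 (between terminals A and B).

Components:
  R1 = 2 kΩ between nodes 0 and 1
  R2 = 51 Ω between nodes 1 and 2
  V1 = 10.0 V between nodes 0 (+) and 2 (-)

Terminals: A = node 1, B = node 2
R1 and R2 are in series across V1 (node 0 → node 1 → node 2), and the output A–B is taken across R2, so this is a voltage divider.
Series current: I = V1/(R1 + R2) = 10/(2000 + 51) = 10/2051 = 0.004876 A
V_R2 = I × R2 = V1 × R2/(R1 + R2) = 10 × 51/2051 = 0.2487 V

Final answer: 0.2487 V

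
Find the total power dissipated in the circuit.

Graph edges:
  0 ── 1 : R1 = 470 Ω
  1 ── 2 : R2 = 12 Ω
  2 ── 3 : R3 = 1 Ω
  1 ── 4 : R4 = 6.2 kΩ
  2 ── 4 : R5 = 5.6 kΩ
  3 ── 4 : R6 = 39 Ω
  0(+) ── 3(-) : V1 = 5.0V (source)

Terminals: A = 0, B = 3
Nodal analysis, taking node 3 as the 0 V reference.
Source V1 fixes V_0 = 5 V.
KCL at each unknown node (sum of currents leaving = 0; resistances in Ω):
  Node 1: (V_1 - 5)/470 + (V_1 - V_2)/12 + (V_1 - V_4)/6200 = 0
  Node 2: (V_2 - V_1)/12 + (V_2 - 0)/1 + (V_2 - V_4)/5600 = 0
  Node 4: (V_4 - V_1)/6200 + (V_4 - V_2)/5600 + (V_4 - 0)/39 = 0
Collecting terms (coefficients in siemens):
  0.08562·V_1 - 0.08333·V_2 - 0.0001613·V_4 = 0.01064
  1.084·V_2 - 0.08333·V_1 - 0.0001786·V_4 = 0
  0.02598·V_4 - 0.0001613·V_1 - 0.0001786·V_2 = 0
Solving these 3 simultaneous equations (Gaussian elimination) gives:
  V_1 = 0.1343 V, V_2 = 0.01033 V, V_4 = 0.0009047 V
Power in each resistor, P = (ΔV)²/R:
  P_R1 = (5 - 0.1343)²/470 = 0.05037 W
  P_R2 = (0.1343 - 0.01033)²/12 = 0.001281 W
  P_R3 = (0.01033 - 0)²/1 = 0.0001067 W
  P_R4 = (0.1343 - 0.0009047)²/6200 = 0.00000287 W
  P_R5 = (0.01033 - 0.0009047)²/5600 = 0.00000001586 W
  P_R6 = (0 - 0.0009047)²/39 = 0.00000002099 W
P_total = P_R1 + P_R2 + P_R3 + P_R4 + P_R5 + P_R6 = 0.05176 W

Final answer: 0.05176 W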